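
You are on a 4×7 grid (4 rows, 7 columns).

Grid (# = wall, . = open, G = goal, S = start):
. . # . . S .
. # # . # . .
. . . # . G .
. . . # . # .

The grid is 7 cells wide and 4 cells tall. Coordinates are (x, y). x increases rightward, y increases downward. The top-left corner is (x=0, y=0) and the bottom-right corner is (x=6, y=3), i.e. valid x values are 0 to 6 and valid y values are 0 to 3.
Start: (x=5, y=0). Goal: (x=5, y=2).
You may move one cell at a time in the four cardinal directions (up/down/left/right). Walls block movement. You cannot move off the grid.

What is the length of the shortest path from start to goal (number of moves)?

BFS from (x=5, y=0) until reaching (x=5, y=2):
  Distance 0: (x=5, y=0)
  Distance 1: (x=4, y=0), (x=6, y=0), (x=5, y=1)
  Distance 2: (x=3, y=0), (x=6, y=1), (x=5, y=2)  <- goal reached here
One shortest path (2 moves): (x=5, y=0) -> (x=5, y=1) -> (x=5, y=2)

Answer: Shortest path length: 2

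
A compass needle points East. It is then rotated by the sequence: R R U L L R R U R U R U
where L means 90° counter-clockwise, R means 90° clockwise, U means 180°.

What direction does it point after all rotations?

Start: East
  R (right (90° clockwise)) -> South
  R (right (90° clockwise)) -> West
  U (U-turn (180°)) -> East
  L (left (90° counter-clockwise)) -> North
  L (left (90° counter-clockwise)) -> West
  R (right (90° clockwise)) -> North
  R (right (90° clockwise)) -> East
  U (U-turn (180°)) -> West
  R (right (90° clockwise)) -> North
  U (U-turn (180°)) -> South
  R (right (90° clockwise)) -> West
  U (U-turn (180°)) -> East
Final: East

Answer: Final heading: East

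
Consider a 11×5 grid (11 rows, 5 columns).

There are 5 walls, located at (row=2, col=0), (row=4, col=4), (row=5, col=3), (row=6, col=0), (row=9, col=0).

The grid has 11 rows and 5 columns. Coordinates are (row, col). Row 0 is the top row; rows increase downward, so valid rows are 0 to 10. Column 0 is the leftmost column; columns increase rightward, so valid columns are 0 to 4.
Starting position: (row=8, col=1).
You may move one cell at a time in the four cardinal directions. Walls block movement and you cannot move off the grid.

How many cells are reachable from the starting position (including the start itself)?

BFS flood-fill from (row=8, col=1):
  Distance 0: (row=8, col=1)
  Distance 1: (row=7, col=1), (row=8, col=0), (row=8, col=2), (row=9, col=1)
  Distance 2: (row=6, col=1), (row=7, col=0), (row=7, col=2), (row=8, col=3), (row=9, col=2), (row=10, col=1)
  Distance 3: (row=5, col=1), (row=6, col=2), (row=7, col=3), (row=8, col=4), (row=9, col=3), (row=10, col=0), (row=10, col=2)
  Distance 4: (row=4, col=1), (row=5, col=0), (row=5, col=2), (row=6, col=3), (row=7, col=4), (row=9, col=4), (row=10, col=3)
  Distance 5: (row=3, col=1), (row=4, col=0), (row=4, col=2), (row=6, col=4), (row=10, col=4)
  Distance 6: (row=2, col=1), (row=3, col=0), (row=3, col=2), (row=4, col=3), (row=5, col=4)
  Distance 7: (row=1, col=1), (row=2, col=2), (row=3, col=3)
  Distance 8: (row=0, col=1), (row=1, col=0), (row=1, col=2), (row=2, col=3), (row=3, col=4)
  Distance 9: (row=0, col=0), (row=0, col=2), (row=1, col=3), (row=2, col=4)
  Distance 10: (row=0, col=3), (row=1, col=4)
  Distance 11: (row=0, col=4)
Total reachable: 50 (grid has 50 open cells total)

Answer: Reachable cells: 50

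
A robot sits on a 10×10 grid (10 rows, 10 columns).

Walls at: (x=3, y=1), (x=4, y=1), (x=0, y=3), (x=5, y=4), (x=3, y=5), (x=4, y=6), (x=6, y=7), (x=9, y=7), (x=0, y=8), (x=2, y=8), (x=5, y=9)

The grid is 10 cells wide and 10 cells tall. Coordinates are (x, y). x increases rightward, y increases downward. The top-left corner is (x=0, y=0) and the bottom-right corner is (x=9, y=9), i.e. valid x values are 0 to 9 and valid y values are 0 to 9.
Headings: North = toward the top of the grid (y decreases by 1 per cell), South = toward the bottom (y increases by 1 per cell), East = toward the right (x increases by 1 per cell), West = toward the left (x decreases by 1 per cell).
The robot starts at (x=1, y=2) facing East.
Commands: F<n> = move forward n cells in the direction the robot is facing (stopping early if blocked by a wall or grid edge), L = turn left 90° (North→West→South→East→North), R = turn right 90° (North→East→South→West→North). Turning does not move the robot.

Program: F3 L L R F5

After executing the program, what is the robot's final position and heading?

Answer: Final position: (x=4, y=2), facing North

Derivation:
Start: (x=1, y=2), facing East
  F3: move forward 3, now at (x=4, y=2)
  L: turn left, now facing North
  L: turn left, now facing West
  R: turn right, now facing North
  F5: move forward 0/5 (blocked), now at (x=4, y=2)
Final: (x=4, y=2), facing North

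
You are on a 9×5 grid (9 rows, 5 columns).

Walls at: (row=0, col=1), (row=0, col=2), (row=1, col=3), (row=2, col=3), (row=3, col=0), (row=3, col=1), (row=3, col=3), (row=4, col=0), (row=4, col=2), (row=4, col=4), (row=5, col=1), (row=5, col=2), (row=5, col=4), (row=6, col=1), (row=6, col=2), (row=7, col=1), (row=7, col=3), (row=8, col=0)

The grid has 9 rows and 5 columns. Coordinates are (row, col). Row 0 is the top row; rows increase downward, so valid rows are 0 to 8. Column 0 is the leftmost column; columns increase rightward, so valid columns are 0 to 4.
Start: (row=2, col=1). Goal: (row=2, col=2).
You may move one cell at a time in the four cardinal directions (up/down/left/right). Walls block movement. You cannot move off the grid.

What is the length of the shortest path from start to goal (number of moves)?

BFS from (row=2, col=1) until reaching (row=2, col=2):
  Distance 0: (row=2, col=1)
  Distance 1: (row=1, col=1), (row=2, col=0), (row=2, col=2)  <- goal reached here
One shortest path (1 moves): (row=2, col=1) -> (row=2, col=2)

Answer: Shortest path length: 1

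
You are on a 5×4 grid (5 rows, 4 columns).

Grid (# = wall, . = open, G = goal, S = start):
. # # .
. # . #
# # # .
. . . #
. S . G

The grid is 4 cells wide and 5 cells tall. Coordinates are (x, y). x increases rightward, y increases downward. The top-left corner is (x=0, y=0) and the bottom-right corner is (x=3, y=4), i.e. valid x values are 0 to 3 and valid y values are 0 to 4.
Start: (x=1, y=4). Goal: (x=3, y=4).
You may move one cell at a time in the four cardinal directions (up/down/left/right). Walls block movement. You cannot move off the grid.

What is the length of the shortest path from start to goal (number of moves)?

BFS from (x=1, y=4) until reaching (x=3, y=4):
  Distance 0: (x=1, y=4)
  Distance 1: (x=1, y=3), (x=0, y=4), (x=2, y=4)
  Distance 2: (x=0, y=3), (x=2, y=3), (x=3, y=4)  <- goal reached here
One shortest path (2 moves): (x=1, y=4) -> (x=2, y=4) -> (x=3, y=4)

Answer: Shortest path length: 2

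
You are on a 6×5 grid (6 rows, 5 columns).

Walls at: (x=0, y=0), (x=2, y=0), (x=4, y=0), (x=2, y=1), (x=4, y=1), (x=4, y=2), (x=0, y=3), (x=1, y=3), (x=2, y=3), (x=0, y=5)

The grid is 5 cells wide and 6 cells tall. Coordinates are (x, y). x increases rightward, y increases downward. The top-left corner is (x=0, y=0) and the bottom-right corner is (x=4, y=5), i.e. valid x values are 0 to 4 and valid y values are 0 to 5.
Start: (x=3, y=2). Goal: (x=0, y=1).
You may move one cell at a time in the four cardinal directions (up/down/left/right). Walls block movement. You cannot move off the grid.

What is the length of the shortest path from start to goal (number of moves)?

BFS from (x=3, y=2) until reaching (x=0, y=1):
  Distance 0: (x=3, y=2)
  Distance 1: (x=3, y=1), (x=2, y=2), (x=3, y=3)
  Distance 2: (x=3, y=0), (x=1, y=2), (x=4, y=3), (x=3, y=4)
  Distance 3: (x=1, y=1), (x=0, y=2), (x=2, y=4), (x=4, y=4), (x=3, y=5)
  Distance 4: (x=1, y=0), (x=0, y=1), (x=1, y=4), (x=2, y=5), (x=4, y=5)  <- goal reached here
One shortest path (4 moves): (x=3, y=2) -> (x=2, y=2) -> (x=1, y=2) -> (x=0, y=2) -> (x=0, y=1)

Answer: Shortest path length: 4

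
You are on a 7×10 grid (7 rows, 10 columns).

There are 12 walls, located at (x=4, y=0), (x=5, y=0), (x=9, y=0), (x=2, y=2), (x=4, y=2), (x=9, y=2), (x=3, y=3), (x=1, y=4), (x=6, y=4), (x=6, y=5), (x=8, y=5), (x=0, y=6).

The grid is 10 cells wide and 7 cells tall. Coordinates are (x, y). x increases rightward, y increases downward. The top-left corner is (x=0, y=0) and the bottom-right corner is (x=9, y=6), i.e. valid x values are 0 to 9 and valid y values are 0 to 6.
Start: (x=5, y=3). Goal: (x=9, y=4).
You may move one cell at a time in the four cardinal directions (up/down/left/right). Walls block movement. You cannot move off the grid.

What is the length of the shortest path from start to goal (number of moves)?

Answer: Shortest path length: 5

Derivation:
BFS from (x=5, y=3) until reaching (x=9, y=4):
  Distance 0: (x=5, y=3)
  Distance 1: (x=5, y=2), (x=4, y=3), (x=6, y=3), (x=5, y=4)
  Distance 2: (x=5, y=1), (x=6, y=2), (x=7, y=3), (x=4, y=4), (x=5, y=5)
  Distance 3: (x=4, y=1), (x=6, y=1), (x=7, y=2), (x=8, y=3), (x=3, y=4), (x=7, y=4), (x=4, y=5), (x=5, y=6)
  Distance 4: (x=6, y=0), (x=3, y=1), (x=7, y=1), (x=8, y=2), (x=9, y=3), (x=2, y=4), (x=8, y=4), (x=3, y=5), (x=7, y=5), (x=4, y=6), (x=6, y=6)
  Distance 5: (x=3, y=0), (x=7, y=0), (x=2, y=1), (x=8, y=1), (x=3, y=2), (x=2, y=3), (x=9, y=4), (x=2, y=5), (x=3, y=6), (x=7, y=6)  <- goal reached here
One shortest path (5 moves): (x=5, y=3) -> (x=6, y=3) -> (x=7, y=3) -> (x=8, y=3) -> (x=9, y=3) -> (x=9, y=4)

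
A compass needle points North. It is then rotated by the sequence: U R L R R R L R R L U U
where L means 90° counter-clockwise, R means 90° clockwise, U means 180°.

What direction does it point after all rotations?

Answer: Final heading: East

Derivation:
Start: North
  U (U-turn (180°)) -> South
  R (right (90° clockwise)) -> West
  L (left (90° counter-clockwise)) -> South
  R (right (90° clockwise)) -> West
  R (right (90° clockwise)) -> North
  R (right (90° clockwise)) -> East
  L (left (90° counter-clockwise)) -> North
  R (right (90° clockwise)) -> East
  R (right (90° clockwise)) -> South
  L (left (90° counter-clockwise)) -> East
  U (U-turn (180°)) -> West
  U (U-turn (180°)) -> East
Final: East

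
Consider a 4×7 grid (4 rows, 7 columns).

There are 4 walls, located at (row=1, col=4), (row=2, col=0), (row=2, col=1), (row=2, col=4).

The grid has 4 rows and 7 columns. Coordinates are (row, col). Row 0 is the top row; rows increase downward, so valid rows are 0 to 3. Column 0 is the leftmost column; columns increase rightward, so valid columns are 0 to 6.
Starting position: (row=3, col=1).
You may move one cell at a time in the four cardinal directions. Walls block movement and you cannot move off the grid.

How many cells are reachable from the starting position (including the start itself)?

BFS flood-fill from (row=3, col=1):
  Distance 0: (row=3, col=1)
  Distance 1: (row=3, col=0), (row=3, col=2)
  Distance 2: (row=2, col=2), (row=3, col=3)
  Distance 3: (row=1, col=2), (row=2, col=3), (row=3, col=4)
  Distance 4: (row=0, col=2), (row=1, col=1), (row=1, col=3), (row=3, col=5)
  Distance 5: (row=0, col=1), (row=0, col=3), (row=1, col=0), (row=2, col=5), (row=3, col=6)
  Distance 6: (row=0, col=0), (row=0, col=4), (row=1, col=5), (row=2, col=6)
  Distance 7: (row=0, col=5), (row=1, col=6)
  Distance 8: (row=0, col=6)
Total reachable: 24 (grid has 24 open cells total)

Answer: Reachable cells: 24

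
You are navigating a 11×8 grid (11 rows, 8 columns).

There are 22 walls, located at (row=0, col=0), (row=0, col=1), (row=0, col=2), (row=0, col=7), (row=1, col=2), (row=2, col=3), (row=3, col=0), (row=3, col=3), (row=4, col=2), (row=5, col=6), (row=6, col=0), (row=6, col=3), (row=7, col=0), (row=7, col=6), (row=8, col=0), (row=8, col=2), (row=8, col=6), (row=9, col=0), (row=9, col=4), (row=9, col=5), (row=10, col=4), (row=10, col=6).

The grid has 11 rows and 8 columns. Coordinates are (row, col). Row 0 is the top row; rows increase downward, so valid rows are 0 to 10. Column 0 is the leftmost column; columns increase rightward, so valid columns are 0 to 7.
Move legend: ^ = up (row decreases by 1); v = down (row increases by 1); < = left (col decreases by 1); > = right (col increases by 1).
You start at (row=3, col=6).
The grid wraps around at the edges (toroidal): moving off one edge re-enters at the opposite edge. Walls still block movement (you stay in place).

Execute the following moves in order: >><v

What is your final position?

Start: (row=3, col=6)
  > (right): (row=3, col=6) -> (row=3, col=7)
  > (right): blocked, stay at (row=3, col=7)
  < (left): (row=3, col=7) -> (row=3, col=6)
  v (down): (row=3, col=6) -> (row=4, col=6)
Final: (row=4, col=6)

Answer: Final position: (row=4, col=6)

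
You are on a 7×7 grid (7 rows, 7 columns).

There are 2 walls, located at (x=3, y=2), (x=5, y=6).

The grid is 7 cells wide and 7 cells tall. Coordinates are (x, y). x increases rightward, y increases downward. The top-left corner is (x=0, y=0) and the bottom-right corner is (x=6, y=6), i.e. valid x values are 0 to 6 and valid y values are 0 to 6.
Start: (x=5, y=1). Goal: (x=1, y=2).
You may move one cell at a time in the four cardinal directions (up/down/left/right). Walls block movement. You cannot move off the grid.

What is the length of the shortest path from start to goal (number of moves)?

Answer: Shortest path length: 5

Derivation:
BFS from (x=5, y=1) until reaching (x=1, y=2):
  Distance 0: (x=5, y=1)
  Distance 1: (x=5, y=0), (x=4, y=1), (x=6, y=1), (x=5, y=2)
  Distance 2: (x=4, y=0), (x=6, y=0), (x=3, y=1), (x=4, y=2), (x=6, y=2), (x=5, y=3)
  Distance 3: (x=3, y=0), (x=2, y=1), (x=4, y=3), (x=6, y=3), (x=5, y=4)
  Distance 4: (x=2, y=0), (x=1, y=1), (x=2, y=2), (x=3, y=3), (x=4, y=4), (x=6, y=4), (x=5, y=5)
  Distance 5: (x=1, y=0), (x=0, y=1), (x=1, y=2), (x=2, y=3), (x=3, y=4), (x=4, y=5), (x=6, y=5)  <- goal reached here
One shortest path (5 moves): (x=5, y=1) -> (x=4, y=1) -> (x=3, y=1) -> (x=2, y=1) -> (x=1, y=1) -> (x=1, y=2)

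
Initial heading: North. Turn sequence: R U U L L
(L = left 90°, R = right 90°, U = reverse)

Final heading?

Answer: Final heading: West

Derivation:
Start: North
  R (right (90° clockwise)) -> East
  U (U-turn (180°)) -> West
  U (U-turn (180°)) -> East
  L (left (90° counter-clockwise)) -> North
  L (left (90° counter-clockwise)) -> West
Final: West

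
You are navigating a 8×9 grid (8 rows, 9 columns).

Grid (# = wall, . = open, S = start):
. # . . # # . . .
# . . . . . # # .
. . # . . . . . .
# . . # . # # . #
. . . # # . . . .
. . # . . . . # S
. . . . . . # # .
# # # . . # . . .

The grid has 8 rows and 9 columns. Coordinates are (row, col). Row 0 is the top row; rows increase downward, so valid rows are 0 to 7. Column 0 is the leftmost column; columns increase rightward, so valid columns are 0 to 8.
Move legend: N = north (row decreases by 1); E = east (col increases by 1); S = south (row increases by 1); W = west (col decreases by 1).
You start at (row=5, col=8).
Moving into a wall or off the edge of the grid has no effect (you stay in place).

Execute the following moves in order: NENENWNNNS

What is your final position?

Start: (row=5, col=8)
  N (north): (row=5, col=8) -> (row=4, col=8)
  E (east): blocked, stay at (row=4, col=8)
  N (north): blocked, stay at (row=4, col=8)
  E (east): blocked, stay at (row=4, col=8)
  N (north): blocked, stay at (row=4, col=8)
  W (west): (row=4, col=8) -> (row=4, col=7)
  N (north): (row=4, col=7) -> (row=3, col=7)
  N (north): (row=3, col=7) -> (row=2, col=7)
  N (north): blocked, stay at (row=2, col=7)
  S (south): (row=2, col=7) -> (row=3, col=7)
Final: (row=3, col=7)

Answer: Final position: (row=3, col=7)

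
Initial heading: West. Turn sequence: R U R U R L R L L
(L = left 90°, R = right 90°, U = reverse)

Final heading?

Answer: Final heading: North

Derivation:
Start: West
  R (right (90° clockwise)) -> North
  U (U-turn (180°)) -> South
  R (right (90° clockwise)) -> West
  U (U-turn (180°)) -> East
  R (right (90° clockwise)) -> South
  L (left (90° counter-clockwise)) -> East
  R (right (90° clockwise)) -> South
  L (left (90° counter-clockwise)) -> East
  L (left (90° counter-clockwise)) -> North
Final: North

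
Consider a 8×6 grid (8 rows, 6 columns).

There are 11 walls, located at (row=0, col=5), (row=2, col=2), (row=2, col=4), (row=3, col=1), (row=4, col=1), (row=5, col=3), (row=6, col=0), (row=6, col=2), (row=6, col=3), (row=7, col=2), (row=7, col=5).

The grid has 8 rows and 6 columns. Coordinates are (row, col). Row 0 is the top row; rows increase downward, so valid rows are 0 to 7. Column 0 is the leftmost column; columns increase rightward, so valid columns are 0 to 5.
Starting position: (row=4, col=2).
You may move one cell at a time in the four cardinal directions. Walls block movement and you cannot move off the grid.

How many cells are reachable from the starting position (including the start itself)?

BFS flood-fill from (row=4, col=2):
  Distance 0: (row=4, col=2)
  Distance 1: (row=3, col=2), (row=4, col=3), (row=5, col=2)
  Distance 2: (row=3, col=3), (row=4, col=4), (row=5, col=1)
  Distance 3: (row=2, col=3), (row=3, col=4), (row=4, col=5), (row=5, col=0), (row=5, col=4), (row=6, col=1)
  Distance 4: (row=1, col=3), (row=3, col=5), (row=4, col=0), (row=5, col=5), (row=6, col=4), (row=7, col=1)
  Distance 5: (row=0, col=3), (row=1, col=2), (row=1, col=4), (row=2, col=5), (row=3, col=0), (row=6, col=5), (row=7, col=0), (row=7, col=4)
  Distance 6: (row=0, col=2), (row=0, col=4), (row=1, col=1), (row=1, col=5), (row=2, col=0), (row=7, col=3)
  Distance 7: (row=0, col=1), (row=1, col=0), (row=2, col=1)
  Distance 8: (row=0, col=0)
Total reachable: 37 (grid has 37 open cells total)

Answer: Reachable cells: 37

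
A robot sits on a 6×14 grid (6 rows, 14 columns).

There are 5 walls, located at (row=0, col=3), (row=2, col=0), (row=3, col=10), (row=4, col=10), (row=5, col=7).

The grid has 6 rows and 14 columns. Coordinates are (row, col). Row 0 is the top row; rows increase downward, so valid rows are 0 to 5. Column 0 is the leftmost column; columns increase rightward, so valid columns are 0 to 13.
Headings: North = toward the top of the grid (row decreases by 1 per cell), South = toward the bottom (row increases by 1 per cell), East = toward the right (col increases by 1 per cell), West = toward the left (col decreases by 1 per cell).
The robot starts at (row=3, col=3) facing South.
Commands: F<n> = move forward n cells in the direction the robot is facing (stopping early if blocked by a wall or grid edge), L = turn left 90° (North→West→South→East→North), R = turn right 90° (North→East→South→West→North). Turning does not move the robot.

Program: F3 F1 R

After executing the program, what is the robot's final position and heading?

Answer: Final position: (row=5, col=3), facing West

Derivation:
Start: (row=3, col=3), facing South
  F3: move forward 2/3 (blocked), now at (row=5, col=3)
  F1: move forward 0/1 (blocked), now at (row=5, col=3)
  R: turn right, now facing West
Final: (row=5, col=3), facing West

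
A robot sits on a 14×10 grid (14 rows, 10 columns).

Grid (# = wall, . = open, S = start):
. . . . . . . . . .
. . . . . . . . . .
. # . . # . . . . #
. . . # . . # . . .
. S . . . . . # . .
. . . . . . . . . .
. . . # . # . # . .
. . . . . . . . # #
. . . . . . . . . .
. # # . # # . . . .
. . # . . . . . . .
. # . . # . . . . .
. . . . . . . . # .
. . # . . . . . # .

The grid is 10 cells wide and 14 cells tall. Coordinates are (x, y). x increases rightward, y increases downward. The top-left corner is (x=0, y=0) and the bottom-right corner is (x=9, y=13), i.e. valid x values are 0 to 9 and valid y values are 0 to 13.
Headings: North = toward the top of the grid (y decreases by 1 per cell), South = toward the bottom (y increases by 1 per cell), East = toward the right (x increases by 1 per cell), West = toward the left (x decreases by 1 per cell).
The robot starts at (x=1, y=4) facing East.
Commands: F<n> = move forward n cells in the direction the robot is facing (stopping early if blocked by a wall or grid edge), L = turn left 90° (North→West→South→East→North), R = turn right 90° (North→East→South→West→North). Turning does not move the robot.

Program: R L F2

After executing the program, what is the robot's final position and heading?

Start: (x=1, y=4), facing East
  R: turn right, now facing South
  L: turn left, now facing East
  F2: move forward 2, now at (x=3, y=4)
Final: (x=3, y=4), facing East

Answer: Final position: (x=3, y=4), facing East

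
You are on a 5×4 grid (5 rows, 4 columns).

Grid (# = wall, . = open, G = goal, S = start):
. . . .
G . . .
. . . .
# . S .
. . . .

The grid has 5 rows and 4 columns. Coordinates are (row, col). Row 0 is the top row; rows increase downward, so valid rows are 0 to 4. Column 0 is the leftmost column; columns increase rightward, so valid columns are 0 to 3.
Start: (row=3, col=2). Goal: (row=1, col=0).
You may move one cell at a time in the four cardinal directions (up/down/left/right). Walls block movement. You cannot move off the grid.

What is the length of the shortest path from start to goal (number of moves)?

Answer: Shortest path length: 4

Derivation:
BFS from (row=3, col=2) until reaching (row=1, col=0):
  Distance 0: (row=3, col=2)
  Distance 1: (row=2, col=2), (row=3, col=1), (row=3, col=3), (row=4, col=2)
  Distance 2: (row=1, col=2), (row=2, col=1), (row=2, col=3), (row=4, col=1), (row=4, col=3)
  Distance 3: (row=0, col=2), (row=1, col=1), (row=1, col=3), (row=2, col=0), (row=4, col=0)
  Distance 4: (row=0, col=1), (row=0, col=3), (row=1, col=0)  <- goal reached here
One shortest path (4 moves): (row=3, col=2) -> (row=3, col=1) -> (row=2, col=1) -> (row=2, col=0) -> (row=1, col=0)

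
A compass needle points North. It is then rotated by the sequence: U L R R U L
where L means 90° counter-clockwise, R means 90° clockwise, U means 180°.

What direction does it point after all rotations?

Answer: Final heading: North

Derivation:
Start: North
  U (U-turn (180°)) -> South
  L (left (90° counter-clockwise)) -> East
  R (right (90° clockwise)) -> South
  R (right (90° clockwise)) -> West
  U (U-turn (180°)) -> East
  L (left (90° counter-clockwise)) -> North
Final: North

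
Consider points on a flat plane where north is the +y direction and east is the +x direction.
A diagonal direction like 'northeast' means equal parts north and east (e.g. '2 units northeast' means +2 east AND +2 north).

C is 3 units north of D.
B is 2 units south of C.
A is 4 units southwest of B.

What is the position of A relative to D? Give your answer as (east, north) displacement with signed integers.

Place D at the origin (east=0, north=0).
  C is 3 units north of D: delta (east=+0, north=+3); C at (east=0, north=3).
  B is 2 units south of C: delta (east=+0, north=-2); B at (east=0, north=1).
  A is 4 units southwest of B: delta (east=-4, north=-4); A at (east=-4, north=-3).
Therefore A relative to D: (east=-4, north=-3).

Answer: A is at (east=-4, north=-3) relative to D.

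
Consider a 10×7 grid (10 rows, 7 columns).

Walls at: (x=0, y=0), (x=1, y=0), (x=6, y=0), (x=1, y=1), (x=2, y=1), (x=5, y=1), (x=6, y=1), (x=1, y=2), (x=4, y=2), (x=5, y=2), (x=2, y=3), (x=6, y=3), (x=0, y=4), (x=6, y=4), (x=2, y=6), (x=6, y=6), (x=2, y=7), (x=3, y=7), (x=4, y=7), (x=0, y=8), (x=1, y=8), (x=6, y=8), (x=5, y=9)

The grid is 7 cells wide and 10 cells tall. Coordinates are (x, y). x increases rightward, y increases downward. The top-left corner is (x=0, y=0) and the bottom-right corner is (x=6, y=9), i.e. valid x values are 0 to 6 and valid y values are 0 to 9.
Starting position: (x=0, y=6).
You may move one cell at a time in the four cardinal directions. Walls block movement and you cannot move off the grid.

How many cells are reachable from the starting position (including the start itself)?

BFS flood-fill from (x=0, y=6):
  Distance 0: (x=0, y=6)
  Distance 1: (x=0, y=5), (x=1, y=6), (x=0, y=7)
  Distance 2: (x=1, y=5), (x=1, y=7)
  Distance 3: (x=1, y=4), (x=2, y=5)
  Distance 4: (x=1, y=3), (x=2, y=4), (x=3, y=5)
  Distance 5: (x=0, y=3), (x=3, y=4), (x=4, y=5), (x=3, y=6)
  Distance 6: (x=0, y=2), (x=3, y=3), (x=4, y=4), (x=5, y=5), (x=4, y=6)
  Distance 7: (x=0, y=1), (x=3, y=2), (x=4, y=3), (x=5, y=4), (x=6, y=5), (x=5, y=6)
  Distance 8: (x=3, y=1), (x=2, y=2), (x=5, y=3), (x=5, y=7)
  Distance 9: (x=3, y=0), (x=4, y=1), (x=6, y=7), (x=5, y=8)
  Distance 10: (x=2, y=0), (x=4, y=0), (x=4, y=8)
  Distance 11: (x=5, y=0), (x=3, y=8), (x=4, y=9)
  Distance 12: (x=2, y=8), (x=3, y=9)
  Distance 13: (x=2, y=9)
  Distance 14: (x=1, y=9)
  Distance 15: (x=0, y=9)
Total reachable: 45 (grid has 47 open cells total)

Answer: Reachable cells: 45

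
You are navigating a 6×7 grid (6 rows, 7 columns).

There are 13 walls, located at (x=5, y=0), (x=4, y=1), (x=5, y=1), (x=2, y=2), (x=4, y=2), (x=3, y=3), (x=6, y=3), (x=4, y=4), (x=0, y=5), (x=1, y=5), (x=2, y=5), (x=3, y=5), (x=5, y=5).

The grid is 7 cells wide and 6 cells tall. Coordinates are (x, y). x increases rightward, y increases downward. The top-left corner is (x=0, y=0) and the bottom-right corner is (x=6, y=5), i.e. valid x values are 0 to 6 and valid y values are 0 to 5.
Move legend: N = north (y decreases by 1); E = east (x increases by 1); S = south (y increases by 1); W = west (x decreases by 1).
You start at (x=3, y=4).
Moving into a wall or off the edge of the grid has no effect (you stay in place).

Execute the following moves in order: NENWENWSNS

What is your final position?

Answer: Final position: (x=2, y=4)

Derivation:
Start: (x=3, y=4)
  N (north): blocked, stay at (x=3, y=4)
  E (east): blocked, stay at (x=3, y=4)
  N (north): blocked, stay at (x=3, y=4)
  W (west): (x=3, y=4) -> (x=2, y=4)
  E (east): (x=2, y=4) -> (x=3, y=4)
  N (north): blocked, stay at (x=3, y=4)
  W (west): (x=3, y=4) -> (x=2, y=4)
  S (south): blocked, stay at (x=2, y=4)
  N (north): (x=2, y=4) -> (x=2, y=3)
  S (south): (x=2, y=3) -> (x=2, y=4)
Final: (x=2, y=4)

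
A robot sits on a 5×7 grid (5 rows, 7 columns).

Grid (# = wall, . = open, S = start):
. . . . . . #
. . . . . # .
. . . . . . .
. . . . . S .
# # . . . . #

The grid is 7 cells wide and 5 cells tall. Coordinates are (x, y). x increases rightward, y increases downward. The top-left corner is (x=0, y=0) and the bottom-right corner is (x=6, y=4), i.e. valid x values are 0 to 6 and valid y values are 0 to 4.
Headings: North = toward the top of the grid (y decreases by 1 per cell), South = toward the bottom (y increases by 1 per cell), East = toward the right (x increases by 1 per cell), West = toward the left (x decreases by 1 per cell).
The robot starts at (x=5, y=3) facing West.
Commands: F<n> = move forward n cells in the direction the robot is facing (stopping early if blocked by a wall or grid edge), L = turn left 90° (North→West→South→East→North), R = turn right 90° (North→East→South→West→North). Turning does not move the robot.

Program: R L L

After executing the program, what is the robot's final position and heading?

Answer: Final position: (x=5, y=3), facing South

Derivation:
Start: (x=5, y=3), facing West
  R: turn right, now facing North
  L: turn left, now facing West
  L: turn left, now facing South
Final: (x=5, y=3), facing South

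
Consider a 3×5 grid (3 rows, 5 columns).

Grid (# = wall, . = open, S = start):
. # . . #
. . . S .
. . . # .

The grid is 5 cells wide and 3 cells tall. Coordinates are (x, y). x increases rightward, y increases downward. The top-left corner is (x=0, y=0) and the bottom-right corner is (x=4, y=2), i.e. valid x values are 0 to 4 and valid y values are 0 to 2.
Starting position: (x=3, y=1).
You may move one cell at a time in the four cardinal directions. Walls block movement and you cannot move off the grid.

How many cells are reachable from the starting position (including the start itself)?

BFS flood-fill from (x=3, y=1):
  Distance 0: (x=3, y=1)
  Distance 1: (x=3, y=0), (x=2, y=1), (x=4, y=1)
  Distance 2: (x=2, y=0), (x=1, y=1), (x=2, y=2), (x=4, y=2)
  Distance 3: (x=0, y=1), (x=1, y=2)
  Distance 4: (x=0, y=0), (x=0, y=2)
Total reachable: 12 (grid has 12 open cells total)

Answer: Reachable cells: 12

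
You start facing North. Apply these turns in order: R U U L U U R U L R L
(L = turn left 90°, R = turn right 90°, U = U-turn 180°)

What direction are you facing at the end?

Answer: Final heading: South

Derivation:
Start: North
  R (right (90° clockwise)) -> East
  U (U-turn (180°)) -> West
  U (U-turn (180°)) -> East
  L (left (90° counter-clockwise)) -> North
  U (U-turn (180°)) -> South
  U (U-turn (180°)) -> North
  R (right (90° clockwise)) -> East
  U (U-turn (180°)) -> West
  L (left (90° counter-clockwise)) -> South
  R (right (90° clockwise)) -> West
  L (left (90° counter-clockwise)) -> South
Final: South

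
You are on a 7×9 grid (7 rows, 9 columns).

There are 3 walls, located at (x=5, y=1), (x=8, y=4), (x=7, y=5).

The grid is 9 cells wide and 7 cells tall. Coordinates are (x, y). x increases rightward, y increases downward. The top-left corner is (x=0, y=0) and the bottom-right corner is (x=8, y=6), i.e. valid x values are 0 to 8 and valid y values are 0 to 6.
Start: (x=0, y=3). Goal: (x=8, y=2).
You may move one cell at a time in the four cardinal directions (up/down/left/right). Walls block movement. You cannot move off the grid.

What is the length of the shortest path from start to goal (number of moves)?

BFS from (x=0, y=3) until reaching (x=8, y=2):
  Distance 0: (x=0, y=3)
  Distance 1: (x=0, y=2), (x=1, y=3), (x=0, y=4)
  Distance 2: (x=0, y=1), (x=1, y=2), (x=2, y=3), (x=1, y=4), (x=0, y=5)
  Distance 3: (x=0, y=0), (x=1, y=1), (x=2, y=2), (x=3, y=3), (x=2, y=4), (x=1, y=5), (x=0, y=6)
  Distance 4: (x=1, y=0), (x=2, y=1), (x=3, y=2), (x=4, y=3), (x=3, y=4), (x=2, y=5), (x=1, y=6)
  Distance 5: (x=2, y=0), (x=3, y=1), (x=4, y=2), (x=5, y=3), (x=4, y=4), (x=3, y=5), (x=2, y=6)
  Distance 6: (x=3, y=0), (x=4, y=1), (x=5, y=2), (x=6, y=3), (x=5, y=4), (x=4, y=5), (x=3, y=6)
  Distance 7: (x=4, y=0), (x=6, y=2), (x=7, y=3), (x=6, y=4), (x=5, y=5), (x=4, y=6)
  Distance 8: (x=5, y=0), (x=6, y=1), (x=7, y=2), (x=8, y=3), (x=7, y=4), (x=6, y=5), (x=5, y=6)
  Distance 9: (x=6, y=0), (x=7, y=1), (x=8, y=2), (x=6, y=6)  <- goal reached here
One shortest path (9 moves): (x=0, y=3) -> (x=1, y=3) -> (x=2, y=3) -> (x=3, y=3) -> (x=4, y=3) -> (x=5, y=3) -> (x=6, y=3) -> (x=7, y=3) -> (x=8, y=3) -> (x=8, y=2)

Answer: Shortest path length: 9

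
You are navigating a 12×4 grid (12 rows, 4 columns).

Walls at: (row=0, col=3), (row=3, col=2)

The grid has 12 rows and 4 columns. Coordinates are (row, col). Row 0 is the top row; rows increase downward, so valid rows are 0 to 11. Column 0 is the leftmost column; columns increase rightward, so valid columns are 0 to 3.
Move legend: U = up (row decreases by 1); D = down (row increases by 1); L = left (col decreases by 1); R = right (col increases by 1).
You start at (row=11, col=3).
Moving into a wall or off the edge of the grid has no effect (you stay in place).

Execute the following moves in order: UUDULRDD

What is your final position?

Answer: Final position: (row=11, col=3)

Derivation:
Start: (row=11, col=3)
  U (up): (row=11, col=3) -> (row=10, col=3)
  U (up): (row=10, col=3) -> (row=9, col=3)
  D (down): (row=9, col=3) -> (row=10, col=3)
  U (up): (row=10, col=3) -> (row=9, col=3)
  L (left): (row=9, col=3) -> (row=9, col=2)
  R (right): (row=9, col=2) -> (row=9, col=3)
  D (down): (row=9, col=3) -> (row=10, col=3)
  D (down): (row=10, col=3) -> (row=11, col=3)
Final: (row=11, col=3)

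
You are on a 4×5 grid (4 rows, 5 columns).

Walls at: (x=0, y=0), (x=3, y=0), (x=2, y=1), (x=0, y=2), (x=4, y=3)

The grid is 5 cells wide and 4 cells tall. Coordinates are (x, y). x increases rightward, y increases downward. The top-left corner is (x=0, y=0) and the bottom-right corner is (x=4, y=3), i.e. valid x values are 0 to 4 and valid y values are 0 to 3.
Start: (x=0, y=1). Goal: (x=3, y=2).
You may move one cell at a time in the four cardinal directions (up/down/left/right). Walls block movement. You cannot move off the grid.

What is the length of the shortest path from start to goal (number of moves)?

BFS from (x=0, y=1) until reaching (x=3, y=2):
  Distance 0: (x=0, y=1)
  Distance 1: (x=1, y=1)
  Distance 2: (x=1, y=0), (x=1, y=2)
  Distance 3: (x=2, y=0), (x=2, y=2), (x=1, y=3)
  Distance 4: (x=3, y=2), (x=0, y=3), (x=2, y=3)  <- goal reached here
One shortest path (4 moves): (x=0, y=1) -> (x=1, y=1) -> (x=1, y=2) -> (x=2, y=2) -> (x=3, y=2)

Answer: Shortest path length: 4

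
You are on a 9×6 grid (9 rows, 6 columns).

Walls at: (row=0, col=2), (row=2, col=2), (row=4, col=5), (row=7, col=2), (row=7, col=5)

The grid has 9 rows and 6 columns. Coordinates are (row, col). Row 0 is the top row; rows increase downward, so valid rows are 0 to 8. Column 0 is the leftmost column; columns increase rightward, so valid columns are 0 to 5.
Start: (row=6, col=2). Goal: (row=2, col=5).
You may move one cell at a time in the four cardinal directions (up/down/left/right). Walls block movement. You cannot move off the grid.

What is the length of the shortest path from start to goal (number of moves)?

BFS from (row=6, col=2) until reaching (row=2, col=5):
  Distance 0: (row=6, col=2)
  Distance 1: (row=5, col=2), (row=6, col=1), (row=6, col=3)
  Distance 2: (row=4, col=2), (row=5, col=1), (row=5, col=3), (row=6, col=0), (row=6, col=4), (row=7, col=1), (row=7, col=3)
  Distance 3: (row=3, col=2), (row=4, col=1), (row=4, col=3), (row=5, col=0), (row=5, col=4), (row=6, col=5), (row=7, col=0), (row=7, col=4), (row=8, col=1), (row=8, col=3)
  Distance 4: (row=3, col=1), (row=3, col=3), (row=4, col=0), (row=4, col=4), (row=5, col=5), (row=8, col=0), (row=8, col=2), (row=8, col=4)
  Distance 5: (row=2, col=1), (row=2, col=3), (row=3, col=0), (row=3, col=4), (row=8, col=5)
  Distance 6: (row=1, col=1), (row=1, col=3), (row=2, col=0), (row=2, col=4), (row=3, col=5)
  Distance 7: (row=0, col=1), (row=0, col=3), (row=1, col=0), (row=1, col=2), (row=1, col=4), (row=2, col=5)  <- goal reached here
One shortest path (7 moves): (row=6, col=2) -> (row=6, col=3) -> (row=6, col=4) -> (row=5, col=4) -> (row=4, col=4) -> (row=3, col=4) -> (row=3, col=5) -> (row=2, col=5)

Answer: Shortest path length: 7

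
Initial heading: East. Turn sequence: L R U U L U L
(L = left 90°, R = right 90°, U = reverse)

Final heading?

Start: East
  L (left (90° counter-clockwise)) -> North
  R (right (90° clockwise)) -> East
  U (U-turn (180°)) -> West
  U (U-turn (180°)) -> East
  L (left (90° counter-clockwise)) -> North
  U (U-turn (180°)) -> South
  L (left (90° counter-clockwise)) -> East
Final: East

Answer: Final heading: East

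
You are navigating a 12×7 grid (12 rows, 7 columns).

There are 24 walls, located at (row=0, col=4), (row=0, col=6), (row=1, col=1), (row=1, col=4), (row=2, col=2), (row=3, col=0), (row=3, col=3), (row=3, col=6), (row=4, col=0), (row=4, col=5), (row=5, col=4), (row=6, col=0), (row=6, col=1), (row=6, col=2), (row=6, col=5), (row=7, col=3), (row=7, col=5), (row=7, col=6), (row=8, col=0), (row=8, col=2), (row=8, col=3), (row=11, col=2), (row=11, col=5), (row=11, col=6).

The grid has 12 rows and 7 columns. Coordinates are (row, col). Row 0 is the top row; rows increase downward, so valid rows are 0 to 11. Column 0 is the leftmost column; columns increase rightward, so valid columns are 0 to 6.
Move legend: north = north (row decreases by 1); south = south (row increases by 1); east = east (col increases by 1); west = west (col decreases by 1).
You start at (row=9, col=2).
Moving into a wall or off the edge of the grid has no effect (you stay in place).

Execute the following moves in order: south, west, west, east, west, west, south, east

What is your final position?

Start: (row=9, col=2)
  south (south): (row=9, col=2) -> (row=10, col=2)
  west (west): (row=10, col=2) -> (row=10, col=1)
  west (west): (row=10, col=1) -> (row=10, col=0)
  east (east): (row=10, col=0) -> (row=10, col=1)
  west (west): (row=10, col=1) -> (row=10, col=0)
  west (west): blocked, stay at (row=10, col=0)
  south (south): (row=10, col=0) -> (row=11, col=0)
  east (east): (row=11, col=0) -> (row=11, col=1)
Final: (row=11, col=1)

Answer: Final position: (row=11, col=1)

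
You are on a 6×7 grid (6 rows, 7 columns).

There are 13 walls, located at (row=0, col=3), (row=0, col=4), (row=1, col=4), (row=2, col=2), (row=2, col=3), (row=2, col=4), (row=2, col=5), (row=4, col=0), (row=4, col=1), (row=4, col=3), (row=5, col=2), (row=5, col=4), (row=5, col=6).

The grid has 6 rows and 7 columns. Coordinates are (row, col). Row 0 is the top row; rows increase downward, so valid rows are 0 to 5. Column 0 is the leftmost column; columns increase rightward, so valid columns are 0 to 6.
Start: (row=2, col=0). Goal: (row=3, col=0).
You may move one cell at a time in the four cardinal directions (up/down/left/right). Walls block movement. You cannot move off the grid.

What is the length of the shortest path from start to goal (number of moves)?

BFS from (row=2, col=0) until reaching (row=3, col=0):
  Distance 0: (row=2, col=0)
  Distance 1: (row=1, col=0), (row=2, col=1), (row=3, col=0)  <- goal reached here
One shortest path (1 moves): (row=2, col=0) -> (row=3, col=0)

Answer: Shortest path length: 1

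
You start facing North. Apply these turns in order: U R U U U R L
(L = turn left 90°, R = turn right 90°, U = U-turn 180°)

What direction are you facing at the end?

Answer: Final heading: East

Derivation:
Start: North
  U (U-turn (180°)) -> South
  R (right (90° clockwise)) -> West
  U (U-turn (180°)) -> East
  U (U-turn (180°)) -> West
  U (U-turn (180°)) -> East
  R (right (90° clockwise)) -> South
  L (left (90° counter-clockwise)) -> East
Final: East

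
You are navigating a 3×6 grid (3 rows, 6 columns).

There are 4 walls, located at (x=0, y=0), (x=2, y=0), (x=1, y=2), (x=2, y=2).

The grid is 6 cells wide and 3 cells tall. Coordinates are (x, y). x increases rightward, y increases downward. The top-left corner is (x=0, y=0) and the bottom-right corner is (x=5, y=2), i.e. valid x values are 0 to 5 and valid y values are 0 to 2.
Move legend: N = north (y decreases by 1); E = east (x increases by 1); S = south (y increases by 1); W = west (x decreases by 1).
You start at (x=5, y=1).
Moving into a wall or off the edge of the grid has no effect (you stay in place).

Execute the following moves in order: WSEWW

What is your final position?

Start: (x=5, y=1)
  W (west): (x=5, y=1) -> (x=4, y=1)
  S (south): (x=4, y=1) -> (x=4, y=2)
  E (east): (x=4, y=2) -> (x=5, y=2)
  W (west): (x=5, y=2) -> (x=4, y=2)
  W (west): (x=4, y=2) -> (x=3, y=2)
Final: (x=3, y=2)

Answer: Final position: (x=3, y=2)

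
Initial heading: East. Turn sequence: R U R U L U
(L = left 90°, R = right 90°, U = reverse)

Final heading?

Answer: Final heading: North

Derivation:
Start: East
  R (right (90° clockwise)) -> South
  U (U-turn (180°)) -> North
  R (right (90° clockwise)) -> East
  U (U-turn (180°)) -> West
  L (left (90° counter-clockwise)) -> South
  U (U-turn (180°)) -> North
Final: North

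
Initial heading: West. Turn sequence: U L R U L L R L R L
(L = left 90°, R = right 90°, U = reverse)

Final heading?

Answer: Final heading: East

Derivation:
Start: West
  U (U-turn (180°)) -> East
  L (left (90° counter-clockwise)) -> North
  R (right (90° clockwise)) -> East
  U (U-turn (180°)) -> West
  L (left (90° counter-clockwise)) -> South
  L (left (90° counter-clockwise)) -> East
  R (right (90° clockwise)) -> South
  L (left (90° counter-clockwise)) -> East
  R (right (90° clockwise)) -> South
  L (left (90° counter-clockwise)) -> East
Final: East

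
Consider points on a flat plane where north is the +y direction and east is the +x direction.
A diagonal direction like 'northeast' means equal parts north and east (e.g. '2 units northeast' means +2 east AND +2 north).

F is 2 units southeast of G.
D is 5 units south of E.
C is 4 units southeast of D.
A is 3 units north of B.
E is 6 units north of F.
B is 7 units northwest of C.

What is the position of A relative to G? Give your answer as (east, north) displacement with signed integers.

Place G at the origin (east=0, north=0).
  F is 2 units southeast of G: delta (east=+2, north=-2); F at (east=2, north=-2).
  E is 6 units north of F: delta (east=+0, north=+6); E at (east=2, north=4).
  D is 5 units south of E: delta (east=+0, north=-5); D at (east=2, north=-1).
  C is 4 units southeast of D: delta (east=+4, north=-4); C at (east=6, north=-5).
  B is 7 units northwest of C: delta (east=-7, north=+7); B at (east=-1, north=2).
  A is 3 units north of B: delta (east=+0, north=+3); A at (east=-1, north=5).
Therefore A relative to G: (east=-1, north=5).

Answer: A is at (east=-1, north=5) relative to G.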